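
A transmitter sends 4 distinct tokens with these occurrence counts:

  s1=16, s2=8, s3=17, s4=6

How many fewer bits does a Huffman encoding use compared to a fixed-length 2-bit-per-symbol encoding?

Fixed-length: 2 bits × 47 symbols = 94 bits.
Huffman merges:
combine s4(6), s2(8) → 14
combine 14, s1(16) → 30
combine s3(17), 30 → 47
Huffman total = 14 + 30 + 47 = 91 bits.
Saving = 94 − 91 = 3 bits.

3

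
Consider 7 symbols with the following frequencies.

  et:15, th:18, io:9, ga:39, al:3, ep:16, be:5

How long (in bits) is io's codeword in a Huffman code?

Repeatedly merge the two smallest:
merge al(3) and be(5): 8
merge 8 and io(9): 17
merge et(15) and ep(16): 31
merge 17 and th(18): 35
merge 31 and 35: 66
merge ga(39) and 66: 105
The subtree containing io is merged 4 times, so code length = 4.

4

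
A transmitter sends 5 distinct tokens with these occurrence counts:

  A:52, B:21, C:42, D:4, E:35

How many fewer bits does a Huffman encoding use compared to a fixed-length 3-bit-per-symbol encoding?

129

Fixed-length: 3 bits × 154 symbols = 462 bits.
Huffman merges:
D(4) + B(21) → 25
25 + E(35) → 60
C(42) + A(52) → 94
60 + 94 → 154
Huffman total = 25 + 60 + 94 + 154 = 333 bits.
Saving = 462 − 333 = 129 bits.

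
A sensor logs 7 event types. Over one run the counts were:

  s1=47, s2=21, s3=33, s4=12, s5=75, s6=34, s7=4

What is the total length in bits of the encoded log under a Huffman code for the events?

Build the Huffman tree bottom-up:
merge s7(4) and s4(12): 16
merge 16 and s2(21): 37
merge s3(33) and s6(34): 67
merge 37 and s1(47): 84
merge 67 and s5(75): 142
merge 84 and 142: 226
The encoded length is the sum of every internal node's weight: 16 + 37 + 67 + 84 + 142 + 226 = 572 bits.

572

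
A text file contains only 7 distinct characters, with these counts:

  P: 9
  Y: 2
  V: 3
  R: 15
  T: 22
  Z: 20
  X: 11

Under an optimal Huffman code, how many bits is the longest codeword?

Merge the two lowest-weight nodes at each step:
Y(2) + V(3) → 5
5 + P(9) → 14
X(11) + 14 → 25
R(15) + Z(20) → 35
T(22) + 25 → 47
35 + 47 → 82
The rarest symbols sit at the bottom; the longest codeword is 5 bits.

5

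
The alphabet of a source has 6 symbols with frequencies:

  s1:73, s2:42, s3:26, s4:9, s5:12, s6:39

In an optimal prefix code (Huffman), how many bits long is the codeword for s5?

Build the tree from the bottom:
merge s4(9) and s5(12): 21
merge 21 and s3(26): 47
merge s6(39) and s2(42): 81
merge 47 and s1(73): 120
merge 81 and 120: 201
The subtree containing s5 is merged 4 times, so code length = 4.

4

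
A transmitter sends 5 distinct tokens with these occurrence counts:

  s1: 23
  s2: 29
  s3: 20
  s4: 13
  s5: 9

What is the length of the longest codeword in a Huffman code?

Merge the two lowest-weight nodes at each step:
s5(9) + s4(13) → 22
s3(20) + 22 → 42
s1(23) + s2(29) → 52
42 + 52 → 94
Maximum depth reached is 3.

3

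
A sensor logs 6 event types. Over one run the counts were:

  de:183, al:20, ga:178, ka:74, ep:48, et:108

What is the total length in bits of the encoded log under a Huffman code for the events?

1432

Greedily combine the two least-frequent nodes:
combine al(20), ep(48) → 68
combine 68, ka(74) → 142
combine et(108), 142 → 250
combine ga(178), de(183) → 361
combine 250, 361 → 611
The encoded length is the sum of every internal node's weight: 68 + 142 + 250 + 361 + 611 = 1432 bits.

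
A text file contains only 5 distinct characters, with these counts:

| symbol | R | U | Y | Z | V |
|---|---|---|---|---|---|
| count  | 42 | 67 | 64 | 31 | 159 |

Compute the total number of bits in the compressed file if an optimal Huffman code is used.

Build the Huffman tree bottom-up:
combine Z(31), R(42) → 73
combine Y(64), U(67) → 131
combine 73, 131 → 204
combine V(159), 204 → 363
The encoded length is the sum of every internal node's weight: 73 + 131 + 204 + 363 = 771 bits.

771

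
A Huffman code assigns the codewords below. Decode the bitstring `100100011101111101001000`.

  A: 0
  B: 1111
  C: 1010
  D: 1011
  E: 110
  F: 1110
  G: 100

Read left to right; each codeword is recognised as soon as it completes (prefix code):
  100→G | 100→G | 0→A | 1110→F | 1111→B | 1010→C | 0→A | 100→G | 0→A
Decoded message: GGAFBCAGA

GGAFBCAGA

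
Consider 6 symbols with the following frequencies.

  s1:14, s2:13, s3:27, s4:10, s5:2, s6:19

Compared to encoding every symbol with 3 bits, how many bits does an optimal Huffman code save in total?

48

Fixed-length: 3 bits × 85 symbols = 255 bits.
Huffman merges:
s5(2) + s4(10) → 12
12 + s2(13) → 25
s1(14) + s6(19) → 33
25 + s3(27) → 52
33 + 52 → 85
Huffman total = 12 + 25 + 33 + 52 + 85 = 207 bits.
Saving = 255 − 207 = 48 bits.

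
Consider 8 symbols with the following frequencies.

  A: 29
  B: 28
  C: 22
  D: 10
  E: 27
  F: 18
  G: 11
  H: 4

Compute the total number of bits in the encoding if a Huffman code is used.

Build the Huffman tree bottom-up:
combine H(4), D(10) → 14
combine G(11), 14 → 25
combine F(18), C(22) → 40
combine 25, E(27) → 52
combine B(28), A(29) → 57
combine 40, 52 → 92
combine 57, 92 → 149
Each symbol's bit-cost is frequency × depth; summing gives 429 bits (equivalently 14 + 25 + 40 + 52 + 57 + 92 + 149).

429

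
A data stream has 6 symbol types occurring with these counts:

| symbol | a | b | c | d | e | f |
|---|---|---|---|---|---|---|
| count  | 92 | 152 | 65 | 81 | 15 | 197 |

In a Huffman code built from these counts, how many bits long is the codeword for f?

Huffman merges, smallest pair first:
merge e(15) and c(65): 80
merge 80 and d(81): 161
merge a(92) and b(152): 244
merge 161 and f(197): 358
merge 244 and 358: 602
f sits 2 levels below the root, so its codeword is 2 bits.

2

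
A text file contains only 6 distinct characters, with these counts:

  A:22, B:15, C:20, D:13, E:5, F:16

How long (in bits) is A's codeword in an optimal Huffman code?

Build the tree from the bottom:
E(5) + D(13) → 18
B(15) + F(16) → 31
18 + C(20) → 38
A(22) + 31 → 53
38 + 53 → 91
A's leaf is at depth 2, giving a 2-bit codeword.

2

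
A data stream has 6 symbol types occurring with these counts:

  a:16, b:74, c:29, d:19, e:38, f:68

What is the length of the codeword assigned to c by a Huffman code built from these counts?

3

Huffman merges, smallest pair first:
a(16) + d(19) → 35
c(29) + 35 → 64
e(38) + 64 → 102
f(68) + b(74) → 142
102 + 142 → 244
The subtree containing c is merged 3 times, so code length = 3.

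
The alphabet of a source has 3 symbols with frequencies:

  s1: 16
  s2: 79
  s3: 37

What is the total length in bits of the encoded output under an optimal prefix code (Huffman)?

Merge the two smallest weights repeatedly:
s1(16) + s3(37) → 53
53 + s2(79) → 132
Each symbol's bit-cost is frequency × depth; summing gives 185 bits (equivalently 53 + 132).

185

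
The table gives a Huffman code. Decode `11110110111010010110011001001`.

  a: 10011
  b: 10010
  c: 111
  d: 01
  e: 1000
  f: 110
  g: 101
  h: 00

cggfbfdbd

Read left to right; each codeword is recognised as soon as it completes (prefix code):
  111→c | 101→g | 101→g | 110→f | 10010→b | 110→f | 01→d | 10010→b | 01→d
Decoded message: cggfbfdbd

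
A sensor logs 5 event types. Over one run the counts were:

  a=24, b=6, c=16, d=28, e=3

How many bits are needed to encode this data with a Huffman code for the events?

Merge the two smallest weights repeatedly:
merge e(3) and b(6): 9
merge 9 and c(16): 25
merge a(24) and 25: 49
merge d(28) and 49: 77
Each symbol's bit-cost is frequency × depth; summing gives 160 bits (equivalently 9 + 25 + 49 + 77).

160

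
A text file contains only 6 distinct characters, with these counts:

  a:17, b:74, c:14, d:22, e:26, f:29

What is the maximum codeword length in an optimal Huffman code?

4

Merge the two lowest-weight nodes at each step:
combine c(14), a(17) → 31
combine d(22), e(26) → 48
combine f(29), 31 → 60
combine 48, 60 → 108
combine b(74), 108 → 182
The rarest symbols sit at the bottom; the longest codeword is 4 bits.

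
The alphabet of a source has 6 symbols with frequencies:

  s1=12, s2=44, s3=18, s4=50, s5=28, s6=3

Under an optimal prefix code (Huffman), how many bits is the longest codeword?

4

Merge the two lowest-weight nodes at each step:
s6(3) + s1(12) → 15
15 + s3(18) → 33
s5(28) + 33 → 61
s2(44) + s4(50) → 94
61 + 94 → 155
Maximum depth reached is 4.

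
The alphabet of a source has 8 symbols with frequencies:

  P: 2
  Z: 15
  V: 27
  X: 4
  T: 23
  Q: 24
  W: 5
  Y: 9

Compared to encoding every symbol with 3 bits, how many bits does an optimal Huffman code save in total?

37

Fixed-length: 3 bits × 109 symbols = 327 bits.
Huffman merges:
merge P(2) and X(4): 6
merge W(5) and 6: 11
merge Y(9) and 11: 20
merge Z(15) and 20: 35
merge T(23) and Q(24): 47
merge V(27) and 35: 62
merge 47 and 62: 109
Huffman total = 6 + 11 + 20 + 35 + 47 + 62 + 109 = 290 bits.
Saving = 327 − 290 = 37 bits.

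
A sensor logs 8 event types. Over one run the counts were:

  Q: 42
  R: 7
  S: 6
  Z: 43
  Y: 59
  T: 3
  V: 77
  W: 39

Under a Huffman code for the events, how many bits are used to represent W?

Repeatedly merge the two smallest:
merge T(3) and S(6): 9
merge R(7) and 9: 16
merge 16 and W(39): 55
merge Q(42) and Z(43): 85
merge 55 and Y(59): 114
merge V(77) and 85: 162
merge 114 and 162: 276
The subtree containing W is merged 3 times, so code length = 3.

3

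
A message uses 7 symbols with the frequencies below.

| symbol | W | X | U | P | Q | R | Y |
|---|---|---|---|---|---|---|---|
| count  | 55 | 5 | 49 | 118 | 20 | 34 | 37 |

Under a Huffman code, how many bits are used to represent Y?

3

Huffman merges, smallest pair first:
merge X(5) and Q(20): 25
merge 25 and R(34): 59
merge Y(37) and U(49): 86
merge W(55) and 59: 114
merge 86 and 114: 200
merge P(118) and 200: 318
The subtree containing Y is merged 3 times, so code length = 3.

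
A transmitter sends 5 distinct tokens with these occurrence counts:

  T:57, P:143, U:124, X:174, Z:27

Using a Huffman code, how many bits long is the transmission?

1134

Merge the two smallest weights repeatedly:
merge Z(27) and T(57): 84
merge 84 and U(124): 208
merge P(143) and X(174): 317
merge 208 and 317: 525
The encoded length is the sum of every internal node's weight: 84 + 208 + 317 + 525 = 1134 bits.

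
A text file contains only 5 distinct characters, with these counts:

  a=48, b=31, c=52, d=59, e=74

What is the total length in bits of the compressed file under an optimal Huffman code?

Build the Huffman tree bottom-up:
b(31) + a(48) → 79
c(52) + d(59) → 111
e(74) + 79 → 153
111 + 153 → 264
The encoded length is the sum of every internal node's weight: 79 + 111 + 153 + 264 = 607 bits.

607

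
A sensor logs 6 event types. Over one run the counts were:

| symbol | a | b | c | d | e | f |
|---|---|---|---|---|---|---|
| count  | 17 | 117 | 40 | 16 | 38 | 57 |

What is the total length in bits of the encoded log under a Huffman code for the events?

Build the Huffman tree bottom-up:
d(16) + a(17) → 33
33 + e(38) → 71
c(40) + f(57) → 97
71 + 97 → 168
b(117) + 168 → 285
Total encoded bits = sum of merged weights = 33 + 71 + 97 + 168 + 285 = 654.

654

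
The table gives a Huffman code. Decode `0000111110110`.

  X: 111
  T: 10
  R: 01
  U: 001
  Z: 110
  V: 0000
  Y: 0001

Read left to right; each codeword is recognised as soon as it completes (prefix code):
  0000→V | 111→X | 110→Z | 110→Z
Decoded message: VXZZ

VXZZ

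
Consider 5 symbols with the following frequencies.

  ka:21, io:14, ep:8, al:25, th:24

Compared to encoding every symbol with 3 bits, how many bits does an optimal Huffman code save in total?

70

Fixed-length: 3 bits × 92 symbols = 276 bits.
Huffman merges:
ep(8) + io(14) → 22
ka(21) + 22 → 43
th(24) + al(25) → 49
43 + 49 → 92
Huffman total = 22 + 43 + 49 + 92 = 206 bits.
Saving = 276 − 206 = 70 bits.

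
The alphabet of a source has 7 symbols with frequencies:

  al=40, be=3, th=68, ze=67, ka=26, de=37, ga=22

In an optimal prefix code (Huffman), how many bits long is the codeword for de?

3

Huffman merges, smallest pair first:
merge be(3) and ga(22): 25
merge 25 and ka(26): 51
merge de(37) and al(40): 77
merge 51 and ze(67): 118
merge th(68) and 77: 145
merge 118 and 145: 263
de sits 3 levels below the root, so its codeword is 3 bits.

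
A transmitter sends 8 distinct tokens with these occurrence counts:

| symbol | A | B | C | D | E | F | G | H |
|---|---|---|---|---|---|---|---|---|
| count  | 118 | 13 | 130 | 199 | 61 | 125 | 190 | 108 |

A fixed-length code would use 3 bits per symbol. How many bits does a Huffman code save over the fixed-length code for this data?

Fixed-length: 3 bits × 944 symbols = 2832 bits.
Huffman merges:
combine B(13), E(61) → 74
combine 74, H(108) → 182
combine A(118), F(125) → 243
combine C(130), 182 → 312
combine G(190), D(199) → 389
combine 243, 312 → 555
combine 389, 555 → 944
Huffman total = 74 + 182 + 243 + 312 + 389 + 555 + 944 = 2699 bits.
Saving = 2832 − 2699 = 133 bits.

133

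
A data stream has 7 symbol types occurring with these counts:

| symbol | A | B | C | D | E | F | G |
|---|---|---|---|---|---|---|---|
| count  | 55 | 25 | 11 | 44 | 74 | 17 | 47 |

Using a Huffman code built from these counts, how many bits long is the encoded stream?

718

Greedily combine the two least-frequent nodes:
combine C(11), F(17) → 28
combine B(25), 28 → 53
combine D(44), G(47) → 91
combine 53, A(55) → 108
combine E(74), 91 → 165
combine 108, 165 → 273
Total encoded bits = sum of merged weights = 28 + 53 + 91 + 108 + 165 + 273 = 718.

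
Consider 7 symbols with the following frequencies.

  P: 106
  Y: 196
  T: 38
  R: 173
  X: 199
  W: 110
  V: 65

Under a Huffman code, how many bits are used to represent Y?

Repeatedly merge the two smallest:
T(38) + V(65) → 103
103 + P(106) → 209
W(110) + R(173) → 283
Y(196) + X(199) → 395
209 + 283 → 492
395 + 492 → 887
Y sits 2 levels below the root, so its codeword is 2 bits.

2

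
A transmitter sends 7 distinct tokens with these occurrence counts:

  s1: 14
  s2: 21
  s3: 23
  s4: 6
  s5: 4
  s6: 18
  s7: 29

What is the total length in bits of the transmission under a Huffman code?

Greedily combine the two least-frequent nodes:
s5(4) + s4(6) → 10
10 + s1(14) → 24
s6(18) + s2(21) → 39
s3(23) + 24 → 47
s7(29) + 39 → 68
47 + 68 → 115
Each symbol's bit-cost is frequency × depth; summing gives 303 bits (equivalently 10 + 24 + 39 + 47 + 68 + 115).

303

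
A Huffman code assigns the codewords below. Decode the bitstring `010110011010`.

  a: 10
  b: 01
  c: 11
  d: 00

Read left to right; each codeword is recognised as soon as it completes (prefix code):
  01→b | 01→b | 10→a | 01→b | 10→a | 10→a
Decoded message: bbabaa

bbabaa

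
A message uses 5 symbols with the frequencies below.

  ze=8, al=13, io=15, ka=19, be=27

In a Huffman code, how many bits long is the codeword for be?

2

Huffman merges, smallest pair first:
ze(8) + al(13) → 21
io(15) + ka(19) → 34
21 + be(27) → 48
34 + 48 → 82
be's leaf is at depth 2, giving a 2-bit codeword.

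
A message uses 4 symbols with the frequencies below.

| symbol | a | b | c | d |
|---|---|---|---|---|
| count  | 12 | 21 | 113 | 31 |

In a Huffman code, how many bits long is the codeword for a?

3

Huffman merges, smallest pair first:
merge a(12) and b(21): 33
merge d(31) and 33: 64
merge 64 and c(113): 177
a sits 3 levels below the root, so its codeword is 3 bits.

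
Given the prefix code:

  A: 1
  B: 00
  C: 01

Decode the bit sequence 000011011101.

BBAACAAC

Read left to right; each codeword is recognised as soon as it completes (prefix code):
  00→B | 00→B | 1→A | 1→A | 01→C | 1→A | 1→A | 01→C
Decoded message: BBAACAAC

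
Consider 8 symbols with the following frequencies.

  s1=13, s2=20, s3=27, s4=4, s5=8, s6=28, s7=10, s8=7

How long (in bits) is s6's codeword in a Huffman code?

Repeatedly merge the two smallest:
combine s4(4), s8(7) → 11
combine s5(8), s7(10) → 18
combine 11, s1(13) → 24
combine 18, s2(20) → 38
combine 24, s3(27) → 51
combine s6(28), 38 → 66
combine 51, 66 → 117
s6 sits 2 levels below the root, so its codeword is 2 bits.

2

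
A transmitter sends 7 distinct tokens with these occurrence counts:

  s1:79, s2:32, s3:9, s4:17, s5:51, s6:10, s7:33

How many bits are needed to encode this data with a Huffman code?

582

Greedily combine the two least-frequent nodes:
merge s3(9) and s6(10): 19
merge s4(17) and 19: 36
merge s2(32) and s7(33): 65
merge 36 and s5(51): 87
merge 65 and s1(79): 144
merge 87 and 144: 231
Each symbol's bit-cost is frequency × depth; summing gives 582 bits (equivalently 19 + 36 + 65 + 87 + 144 + 231).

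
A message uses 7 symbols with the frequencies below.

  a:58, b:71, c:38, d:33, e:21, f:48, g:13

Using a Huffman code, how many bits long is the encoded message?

751

Greedily combine the two least-frequent nodes:
combine g(13), e(21) → 34
combine d(33), 34 → 67
combine c(38), f(48) → 86
combine a(58), 67 → 125
combine b(71), 86 → 157
combine 125, 157 → 282
Each symbol's bit-cost is frequency × depth; summing gives 751 bits (equivalently 34 + 67 + 86 + 125 + 157 + 282).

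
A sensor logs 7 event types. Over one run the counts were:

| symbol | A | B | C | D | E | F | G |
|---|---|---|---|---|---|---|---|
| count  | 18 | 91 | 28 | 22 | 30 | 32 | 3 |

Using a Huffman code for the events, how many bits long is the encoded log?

554

Greedily combine the two least-frequent nodes:
merge G(3) and A(18): 21
merge 21 and D(22): 43
merge C(28) and E(30): 58
merge F(32) and 43: 75
merge 58 and 75: 133
merge B(91) and 133: 224
Each symbol's bit-cost is frequency × depth; summing gives 554 bits (equivalently 21 + 43 + 58 + 75 + 133 + 224).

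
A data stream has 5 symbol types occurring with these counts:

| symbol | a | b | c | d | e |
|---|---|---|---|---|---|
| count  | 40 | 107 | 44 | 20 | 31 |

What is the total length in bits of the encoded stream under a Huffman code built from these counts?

Greedily combine the two least-frequent nodes:
combine d(20), e(31) → 51
combine a(40), c(44) → 84
combine 51, 84 → 135
combine b(107), 135 → 242
Total encoded bits = sum of merged weights = 51 + 84 + 135 + 242 = 512.

512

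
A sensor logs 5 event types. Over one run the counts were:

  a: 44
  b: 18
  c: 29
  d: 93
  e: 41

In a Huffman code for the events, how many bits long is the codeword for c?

3

Huffman merges, smallest pair first:
merge b(18) and c(29): 47
merge e(41) and a(44): 85
merge 47 and 85: 132
merge d(93) and 132: 225
c sits 3 levels below the root, so its codeword is 3 bits.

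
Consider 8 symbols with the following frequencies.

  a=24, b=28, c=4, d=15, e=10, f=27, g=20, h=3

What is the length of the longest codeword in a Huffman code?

Merge the two lowest-weight nodes at each step:
h(3) + c(4) → 7
7 + e(10) → 17
d(15) + 17 → 32
g(20) + a(24) → 44
f(27) + b(28) → 55
32 + 44 → 76
55 + 76 → 131
The rarest symbols sit at the bottom; the longest codeword is 5 bits.

5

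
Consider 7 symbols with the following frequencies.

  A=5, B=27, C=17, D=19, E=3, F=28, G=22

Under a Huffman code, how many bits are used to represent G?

3

Repeatedly merge the two smallest:
E(3) + A(5) → 8
8 + C(17) → 25
D(19) + G(22) → 41
25 + B(27) → 52
F(28) + 41 → 69
52 + 69 → 121
The subtree containing G is merged 3 times, so code length = 3.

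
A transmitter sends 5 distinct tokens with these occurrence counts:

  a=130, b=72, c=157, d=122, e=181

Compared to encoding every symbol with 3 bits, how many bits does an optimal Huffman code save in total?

468

Fixed-length: 3 bits × 662 symbols = 1986 bits.
Huffman merges:
b(72) + d(122) → 194
a(130) + c(157) → 287
e(181) + 194 → 375
287 + 375 → 662
Huffman total = 194 + 287 + 375 + 662 = 1518 bits.
Saving = 1986 − 1518 = 468 bits.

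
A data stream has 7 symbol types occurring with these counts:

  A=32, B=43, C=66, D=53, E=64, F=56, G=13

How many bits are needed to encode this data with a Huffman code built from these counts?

896

Merge the two smallest weights repeatedly:
G(13) + A(32) → 45
B(43) + 45 → 88
D(53) + F(56) → 109
E(64) + C(66) → 130
88 + 109 → 197
130 + 197 → 327
Each symbol's bit-cost is frequency × depth; summing gives 896 bits (equivalently 45 + 88 + 109 + 130 + 197 + 327).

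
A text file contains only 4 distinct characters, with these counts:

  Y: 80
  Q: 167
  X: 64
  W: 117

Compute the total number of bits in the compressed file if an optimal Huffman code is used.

Merge the two smallest weights repeatedly:
combine X(64), Y(80) → 144
combine W(117), 144 → 261
combine Q(167), 261 → 428
Total encoded bits = sum of merged weights = 144 + 261 + 428 = 833.

833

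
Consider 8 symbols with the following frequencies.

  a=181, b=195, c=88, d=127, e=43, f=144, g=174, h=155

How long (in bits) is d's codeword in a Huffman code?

3

Build the tree from the bottom:
combine e(43), c(88) → 131
combine d(127), 131 → 258
combine f(144), h(155) → 299
combine g(174), a(181) → 355
combine b(195), 258 → 453
combine 299, 355 → 654
combine 453, 654 → 1107
d sits 3 levels below the root, so its codeword is 3 bits.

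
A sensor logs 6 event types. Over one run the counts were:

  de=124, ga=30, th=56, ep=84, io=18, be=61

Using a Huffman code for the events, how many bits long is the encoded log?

898

Greedily combine the two least-frequent nodes:
io(18) + ga(30) → 48
48 + th(56) → 104
be(61) + ep(84) → 145
104 + de(124) → 228
145 + 228 → 373
The encoded length is the sum of every internal node's weight: 48 + 104 + 145 + 228 + 373 = 898 bits.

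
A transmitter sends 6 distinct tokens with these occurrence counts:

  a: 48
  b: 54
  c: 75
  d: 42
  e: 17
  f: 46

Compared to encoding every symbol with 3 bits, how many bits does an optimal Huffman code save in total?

129

Fixed-length: 3 bits × 282 symbols = 846 bits.
Huffman merges:
merge e(17) and d(42): 59
merge f(46) and a(48): 94
merge b(54) and 59: 113
merge c(75) and 94: 169
merge 113 and 169: 282
Huffman total = 59 + 94 + 113 + 169 + 282 = 717 bits.
Saving = 846 − 717 = 129 bits.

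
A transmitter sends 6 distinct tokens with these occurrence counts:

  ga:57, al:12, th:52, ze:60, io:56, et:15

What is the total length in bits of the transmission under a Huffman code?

Greedily combine the two least-frequent nodes:
merge al(12) and et(15): 27
merge 27 and th(52): 79
merge io(56) and ga(57): 113
merge ze(60) and 79: 139
merge 113 and 139: 252
Total encoded bits = sum of merged weights = 27 + 79 + 113 + 139 + 252 = 610.

610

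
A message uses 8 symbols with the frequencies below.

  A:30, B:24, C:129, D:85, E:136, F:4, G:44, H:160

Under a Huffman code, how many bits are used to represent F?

Build the tree from the bottom:
F(4) + B(24) → 28
28 + A(30) → 58
G(44) + 58 → 102
D(85) + 102 → 187
C(129) + E(136) → 265
H(160) + 187 → 347
265 + 347 → 612
F sits 6 levels below the root, so its codeword is 6 bits.

6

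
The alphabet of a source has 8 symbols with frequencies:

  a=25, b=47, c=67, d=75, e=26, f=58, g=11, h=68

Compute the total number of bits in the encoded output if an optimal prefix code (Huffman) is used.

1086

Build the Huffman tree bottom-up:
merge g(11) and a(25): 36
merge e(26) and 36: 62
merge b(47) and f(58): 105
merge 62 and c(67): 129
merge h(68) and d(75): 143
merge 105 and 129: 234
merge 143 and 234: 377
Each symbol's bit-cost is frequency × depth; summing gives 1086 bits (equivalently 36 + 62 + 105 + 129 + 143 + 234 + 377).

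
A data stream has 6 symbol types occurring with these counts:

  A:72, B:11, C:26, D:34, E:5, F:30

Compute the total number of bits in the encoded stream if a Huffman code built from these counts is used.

406

Greedily combine the two least-frequent nodes:
combine E(5), B(11) → 16
combine 16, C(26) → 42
combine F(30), D(34) → 64
combine 42, 64 → 106
combine A(72), 106 → 178
Each symbol's bit-cost is frequency × depth; summing gives 406 bits (equivalently 16 + 42 + 64 + 106 + 178).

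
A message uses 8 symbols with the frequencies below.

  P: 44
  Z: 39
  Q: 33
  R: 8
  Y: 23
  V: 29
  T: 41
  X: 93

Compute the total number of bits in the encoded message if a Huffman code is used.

868

Greedily combine the two least-frequent nodes:
merge R(8) and Y(23): 31
merge V(29) and 31: 60
merge Q(33) and Z(39): 72
merge T(41) and P(44): 85
merge 60 and 72: 132
merge 85 and X(93): 178
merge 132 and 178: 310
Total encoded bits = sum of merged weights = 31 + 60 + 72 + 85 + 132 + 178 + 310 = 868.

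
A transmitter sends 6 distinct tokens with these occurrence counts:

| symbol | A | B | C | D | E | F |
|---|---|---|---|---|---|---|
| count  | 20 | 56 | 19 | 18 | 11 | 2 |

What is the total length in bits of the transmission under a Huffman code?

Build the Huffman tree bottom-up:
F(2) + E(11) → 13
13 + D(18) → 31
C(19) + A(20) → 39
31 + 39 → 70
B(56) + 70 → 126
Total encoded bits = sum of merged weights = 13 + 31 + 39 + 70 + 126 = 279.

279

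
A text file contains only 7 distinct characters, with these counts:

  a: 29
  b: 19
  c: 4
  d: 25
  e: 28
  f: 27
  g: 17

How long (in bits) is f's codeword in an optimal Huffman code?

3

Huffman merges, smallest pair first:
merge c(4) and g(17): 21
merge b(19) and 21: 40
merge d(25) and f(27): 52
merge e(28) and a(29): 57
merge 40 and 52: 92
merge 57 and 92: 149
f's leaf is at depth 3, giving a 3-bit codeword.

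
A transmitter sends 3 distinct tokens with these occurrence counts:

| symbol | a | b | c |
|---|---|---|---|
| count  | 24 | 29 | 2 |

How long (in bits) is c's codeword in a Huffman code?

2

Build the tree from the bottom:
combine c(2), a(24) → 26
combine 26, b(29) → 55
The subtree containing c is merged 2 times, so code length = 2.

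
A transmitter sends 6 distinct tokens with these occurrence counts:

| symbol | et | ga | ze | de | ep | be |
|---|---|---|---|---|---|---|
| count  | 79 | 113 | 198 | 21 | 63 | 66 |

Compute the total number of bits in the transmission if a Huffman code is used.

1308

Merge the two smallest weights repeatedly:
combine de(21), ep(63) → 84
combine be(66), et(79) → 145
combine 84, ga(113) → 197
combine 145, 197 → 342
combine ze(198), 342 → 540
Total encoded bits = sum of merged weights = 84 + 145 + 197 + 342 + 540 = 1308.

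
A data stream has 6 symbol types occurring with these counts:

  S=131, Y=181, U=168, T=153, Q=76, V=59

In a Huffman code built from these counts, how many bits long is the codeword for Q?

Huffman merges, smallest pair first:
merge V(59) and Q(76): 135
merge S(131) and 135: 266
merge T(153) and U(168): 321
merge Y(181) and 266: 447
merge 321 and 447: 768
The subtree containing Q is merged 4 times, so code length = 4.

4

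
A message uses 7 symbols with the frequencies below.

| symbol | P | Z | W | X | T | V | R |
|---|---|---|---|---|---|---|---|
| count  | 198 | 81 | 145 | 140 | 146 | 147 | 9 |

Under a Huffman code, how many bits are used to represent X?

3

Huffman merges, smallest pair first:
combine R(9), Z(81) → 90
combine 90, X(140) → 230
combine W(145), T(146) → 291
combine V(147), P(198) → 345
combine 230, 291 → 521
combine 345, 521 → 866
X sits 3 levels below the root, so its codeword is 3 bits.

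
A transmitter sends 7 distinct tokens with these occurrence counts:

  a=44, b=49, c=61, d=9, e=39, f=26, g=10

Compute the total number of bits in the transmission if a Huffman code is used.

Merge the two smallest weights repeatedly:
d(9) + g(10) → 19
19 + f(26) → 45
e(39) + a(44) → 83
45 + b(49) → 94
c(61) + 83 → 144
94 + 144 → 238
Each symbol's bit-cost is frequency × depth; summing gives 623 bits (equivalently 19 + 45 + 83 + 94 + 144 + 238).

623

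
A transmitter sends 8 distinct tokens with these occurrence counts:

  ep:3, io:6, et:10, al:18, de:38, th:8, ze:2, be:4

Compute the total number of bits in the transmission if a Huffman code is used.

219

Build the Huffman tree bottom-up:
ze(2) + ep(3) → 5
be(4) + 5 → 9
io(6) + th(8) → 14
9 + et(10) → 19
14 + al(18) → 32
19 + 32 → 51
de(38) + 51 → 89
Total encoded bits = sum of merged weights = 5 + 9 + 14 + 19 + 32 + 51 + 89 = 219.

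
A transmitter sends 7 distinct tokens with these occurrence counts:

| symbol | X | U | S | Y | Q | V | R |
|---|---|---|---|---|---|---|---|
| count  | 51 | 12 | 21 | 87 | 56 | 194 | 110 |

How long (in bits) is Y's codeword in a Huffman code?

Huffman merges, smallest pair first:
U(12) + S(21) → 33
33 + X(51) → 84
Q(56) + 84 → 140
Y(87) + R(110) → 197
140 + V(194) → 334
197 + 334 → 531
Y sits 2 levels below the root, so its codeword is 2 bits.

2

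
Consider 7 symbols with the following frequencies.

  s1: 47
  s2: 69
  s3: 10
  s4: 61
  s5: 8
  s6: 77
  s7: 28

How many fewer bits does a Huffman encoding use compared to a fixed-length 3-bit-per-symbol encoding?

Fixed-length: 3 bits × 300 symbols = 900 bits.
Huffman merges:
s5(8) + s3(10) → 18
18 + s7(28) → 46
46 + s1(47) → 93
s4(61) + s2(69) → 130
s6(77) + 93 → 170
130 + 170 → 300
Huffman total = 18 + 46 + 93 + 130 + 170 + 300 = 757 bits.
Saving = 900 − 757 = 143 bits.

143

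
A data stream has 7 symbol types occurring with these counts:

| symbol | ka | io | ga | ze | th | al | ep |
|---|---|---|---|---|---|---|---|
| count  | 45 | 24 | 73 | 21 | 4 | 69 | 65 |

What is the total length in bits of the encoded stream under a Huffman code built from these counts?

770

Greedily combine the two least-frequent nodes:
merge th(4) and ze(21): 25
merge io(24) and 25: 49
merge ka(45) and 49: 94
merge ep(65) and al(69): 134
merge ga(73) and 94: 167
merge 134 and 167: 301
Each symbol's bit-cost is frequency × depth; summing gives 770 bits (equivalently 25 + 49 + 94 + 134 + 167 + 301).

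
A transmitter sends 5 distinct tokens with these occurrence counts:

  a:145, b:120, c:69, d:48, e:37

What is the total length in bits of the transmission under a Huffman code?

Greedily combine the two least-frequent nodes:
combine e(37), d(48) → 85
combine c(69), 85 → 154
combine b(120), a(145) → 265
combine 154, 265 → 419
Total encoded bits = sum of merged weights = 85 + 154 + 265 + 419 = 923.

923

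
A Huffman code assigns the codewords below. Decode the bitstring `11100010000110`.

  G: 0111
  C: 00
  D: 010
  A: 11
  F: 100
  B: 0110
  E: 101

AFDCB

Read left to right; each codeword is recognised as soon as it completes (prefix code):
  11→A | 100→F | 010→D | 00→C | 0110→B
Decoded message: AFDCB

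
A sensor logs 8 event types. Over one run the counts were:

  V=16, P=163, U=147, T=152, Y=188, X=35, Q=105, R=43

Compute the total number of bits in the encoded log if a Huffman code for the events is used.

Greedily combine the two least-frequent nodes:
combine V(16), X(35) → 51
combine R(43), 51 → 94
combine 94, Q(105) → 199
combine U(147), T(152) → 299
combine P(163), Y(188) → 351
combine 199, 299 → 498
combine 351, 498 → 849
The encoded length is the sum of every internal node's weight: 51 + 94 + 199 + 299 + 351 + 498 + 849 = 2341 bits.

2341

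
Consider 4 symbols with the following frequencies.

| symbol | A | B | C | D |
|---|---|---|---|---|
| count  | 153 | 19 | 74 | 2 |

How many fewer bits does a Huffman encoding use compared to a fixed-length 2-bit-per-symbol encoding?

132

Fixed-length: 2 bits × 248 symbols = 496 bits.
Huffman merges:
D(2) + B(19) → 21
21 + C(74) → 95
95 + A(153) → 248
Huffman total = 21 + 95 + 248 = 364 bits.
Saving = 496 − 364 = 132 bits.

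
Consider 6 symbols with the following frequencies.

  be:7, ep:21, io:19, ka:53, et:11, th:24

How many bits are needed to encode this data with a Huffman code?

317

Merge the two smallest weights repeatedly:
be(7) + et(11) → 18
18 + io(19) → 37
ep(21) + th(24) → 45
37 + 45 → 82
ka(53) + 82 → 135
Total encoded bits = sum of merged weights = 18 + 37 + 45 + 82 + 135 = 317.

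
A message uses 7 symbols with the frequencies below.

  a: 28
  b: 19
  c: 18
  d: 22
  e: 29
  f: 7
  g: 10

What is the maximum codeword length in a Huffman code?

4

Merge the two lowest-weight nodes at each step:
f(7) + g(10) → 17
17 + c(18) → 35
b(19) + d(22) → 41
a(28) + e(29) → 57
35 + 41 → 76
57 + 76 → 133
The first pair merged (f, g) ends up deepest, at depth 4.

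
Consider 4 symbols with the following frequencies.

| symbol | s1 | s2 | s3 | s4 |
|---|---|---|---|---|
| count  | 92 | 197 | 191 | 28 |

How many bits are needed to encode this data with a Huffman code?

939

Greedily combine the two least-frequent nodes:
combine s4(28), s1(92) → 120
combine 120, s3(191) → 311
combine s2(197), 311 → 508
Each symbol's bit-cost is frequency × depth; summing gives 939 bits (equivalently 120 + 311 + 508).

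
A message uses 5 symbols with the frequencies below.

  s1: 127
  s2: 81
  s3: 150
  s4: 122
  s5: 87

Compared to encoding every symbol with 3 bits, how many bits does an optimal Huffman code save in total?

399

Fixed-length: 3 bits × 567 symbols = 1701 bits.
Huffman merges:
s2(81) + s5(87) → 168
s4(122) + s1(127) → 249
s3(150) + 168 → 318
249 + 318 → 567
Huffman total = 168 + 249 + 318 + 567 = 1302 bits.
Saving = 1701 − 1302 = 399 bits.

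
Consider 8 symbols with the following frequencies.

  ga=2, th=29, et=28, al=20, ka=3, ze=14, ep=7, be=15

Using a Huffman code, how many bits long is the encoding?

314

Greedily combine the two least-frequent nodes:
combine ga(2), ka(3) → 5
combine 5, ep(7) → 12
combine 12, ze(14) → 26
combine be(15), al(20) → 35
combine 26, et(28) → 54
combine th(29), 35 → 64
combine 54, 64 → 118
The encoded length is the sum of every internal node's weight: 5 + 12 + 26 + 35 + 54 + 64 + 118 = 314 bits.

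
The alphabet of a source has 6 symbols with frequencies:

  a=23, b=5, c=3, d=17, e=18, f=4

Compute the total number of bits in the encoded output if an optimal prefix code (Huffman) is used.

Greedily combine the two least-frequent nodes:
merge c(3) and f(4): 7
merge b(5) and 7: 12
merge 12 and d(17): 29
merge e(18) and a(23): 41
merge 29 and 41: 70
Each symbol's bit-cost is frequency × depth; summing gives 159 bits (equivalently 7 + 12 + 29 + 41 + 70).

159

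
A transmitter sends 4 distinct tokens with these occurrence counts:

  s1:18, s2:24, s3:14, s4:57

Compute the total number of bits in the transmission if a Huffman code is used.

201

Greedily combine the two least-frequent nodes:
s3(14) + s1(18) → 32
s2(24) + 32 → 56
56 + s4(57) → 113
Total encoded bits = sum of merged weights = 32 + 56 + 113 = 201.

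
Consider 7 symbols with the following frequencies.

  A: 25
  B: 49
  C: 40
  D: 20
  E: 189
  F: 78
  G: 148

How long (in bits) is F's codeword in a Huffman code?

Huffman merges, smallest pair first:
merge D(20) and A(25): 45
merge C(40) and 45: 85
merge B(49) and F(78): 127
merge 85 and 127: 212
merge G(148) and E(189): 337
merge 212 and 337: 549
F's leaf is at depth 3, giving a 3-bit codeword.

3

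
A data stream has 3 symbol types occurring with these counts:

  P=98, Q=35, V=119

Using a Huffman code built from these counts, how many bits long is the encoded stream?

385

Greedily combine the two least-frequent nodes:
combine Q(35), P(98) → 133
combine V(119), 133 → 252
Each symbol's bit-cost is frequency × depth; summing gives 385 bits (equivalently 133 + 252).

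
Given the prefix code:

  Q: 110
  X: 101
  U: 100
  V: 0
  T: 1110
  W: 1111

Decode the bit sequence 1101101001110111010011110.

QQUTTUWV

Read left to right; each codeword is recognised as soon as it completes (prefix code):
  110→Q | 110→Q | 100→U | 1110→T | 1110→T | 100→U | 1111→W | 0→V
Decoded message: QQUTTUWV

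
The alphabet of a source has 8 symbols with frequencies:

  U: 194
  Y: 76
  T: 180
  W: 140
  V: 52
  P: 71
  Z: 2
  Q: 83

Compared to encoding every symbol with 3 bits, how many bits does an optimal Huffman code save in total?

195

Fixed-length: 3 bits × 798 symbols = 2394 bits.
Huffman merges:
Z(2) + V(52) → 54
54 + P(71) → 125
Y(76) + Q(83) → 159
125 + W(140) → 265
159 + T(180) → 339
U(194) + 265 → 459
339 + 459 → 798
Huffman total = 54 + 125 + 159 + 265 + 339 + 459 + 798 = 2199 bits.
Saving = 2394 − 2199 = 195 bits.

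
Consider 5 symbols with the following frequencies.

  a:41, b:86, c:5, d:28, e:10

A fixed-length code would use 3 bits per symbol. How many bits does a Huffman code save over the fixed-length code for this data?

198

Fixed-length: 3 bits × 170 symbols = 510 bits.
Huffman merges:
c(5) + e(10) → 15
15 + d(28) → 43
a(41) + 43 → 84
84 + b(86) → 170
Huffman total = 15 + 43 + 84 + 170 = 312 bits.
Saving = 510 − 312 = 198 bits.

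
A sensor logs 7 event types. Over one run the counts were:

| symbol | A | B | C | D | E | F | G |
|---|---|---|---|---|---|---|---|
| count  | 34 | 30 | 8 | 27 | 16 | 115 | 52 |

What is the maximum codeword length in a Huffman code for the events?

Merge the two lowest-weight nodes at each step:
C(8) + E(16) → 24
24 + D(27) → 51
B(30) + A(34) → 64
51 + G(52) → 103
64 + 103 → 167
F(115) + 167 → 282
Maximum depth reached is 5.

5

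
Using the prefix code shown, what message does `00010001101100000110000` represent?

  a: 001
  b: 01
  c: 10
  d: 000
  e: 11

dcacedacd

Read left to right; each codeword is recognised as soon as it completes (prefix code):
  000→d | 10→c | 001→a | 10→c | 11→e | 000→d | 001→a | 10→c | 000→d
Decoded message: dcacedacd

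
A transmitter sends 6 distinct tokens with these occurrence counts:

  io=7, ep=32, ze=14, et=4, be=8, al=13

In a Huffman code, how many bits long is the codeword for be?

3

Repeatedly merge the two smallest:
merge et(4) and io(7): 11
merge be(8) and 11: 19
merge al(13) and ze(14): 27
merge 19 and 27: 46
merge ep(32) and 46: 78
be sits 3 levels below the root, so its codeword is 3 bits.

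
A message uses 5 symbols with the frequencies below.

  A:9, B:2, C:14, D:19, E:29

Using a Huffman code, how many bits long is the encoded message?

Build the Huffman tree bottom-up:
combine B(2), A(9) → 11
combine 11, C(14) → 25
combine D(19), 25 → 44
combine E(29), 44 → 73
Total encoded bits = sum of merged weights = 11 + 25 + 44 + 73 = 153.

153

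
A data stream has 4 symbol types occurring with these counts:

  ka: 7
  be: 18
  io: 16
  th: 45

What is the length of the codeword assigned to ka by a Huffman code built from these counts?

3

Build the tree from the bottom:
ka(7) + io(16) → 23
be(18) + 23 → 41
41 + th(45) → 86
ka sits 3 levels below the root, so its codeword is 3 bits.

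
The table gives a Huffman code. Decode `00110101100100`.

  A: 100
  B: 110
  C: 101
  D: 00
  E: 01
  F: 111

DBCAA

Read left to right; each codeword is recognised as soon as it completes (prefix code):
  00→D | 110→B | 101→C | 100→A | 100→A
Decoded message: DBCAA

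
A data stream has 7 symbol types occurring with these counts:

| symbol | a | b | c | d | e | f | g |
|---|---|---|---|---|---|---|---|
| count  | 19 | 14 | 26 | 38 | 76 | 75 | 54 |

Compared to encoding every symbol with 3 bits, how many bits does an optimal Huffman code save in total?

118

Fixed-length: 3 bits × 302 symbols = 906 bits.
Huffman merges:
combine b(14), a(19) → 33
combine c(26), 33 → 59
combine d(38), g(54) → 92
combine 59, f(75) → 134
combine e(76), 92 → 168
combine 134, 168 → 302
Huffman total = 33 + 59 + 92 + 134 + 168 + 302 = 788 bits.
Saving = 906 − 788 = 118 bits.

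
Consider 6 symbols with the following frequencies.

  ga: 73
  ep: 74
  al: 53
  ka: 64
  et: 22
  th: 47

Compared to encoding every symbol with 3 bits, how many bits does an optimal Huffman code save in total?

Fixed-length: 3 bits × 333 symbols = 999 bits.
Huffman merges:
combine et(22), th(47) → 69
combine al(53), ka(64) → 117
combine 69, ga(73) → 142
combine ep(74), 117 → 191
combine 142, 191 → 333
Huffman total = 69 + 117 + 142 + 191 + 333 = 852 bits.
Saving = 999 − 852 = 147 bits.

147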